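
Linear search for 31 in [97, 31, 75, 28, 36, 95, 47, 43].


i=0: 97!=31
i=1: 31==31 found!

Found at 1, 2 comps


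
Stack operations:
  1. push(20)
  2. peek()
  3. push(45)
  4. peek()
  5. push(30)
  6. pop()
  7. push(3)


push(20) -> [20]
peek()->20
push(45) -> [20, 45]
peek()->45
push(30) -> [20, 45, 30]
pop()->30, [20, 45]
push(3) -> [20, 45, 3]

Final stack: [20, 45, 3]


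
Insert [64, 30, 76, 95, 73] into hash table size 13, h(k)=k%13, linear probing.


Insert 64: h=12 -> slot 12
Insert 30: h=4 -> slot 4
Insert 76: h=11 -> slot 11
Insert 95: h=4, 1 probes -> slot 5
Insert 73: h=8 -> slot 8

Table: [None, None, None, None, 30, 95, None, None, 73, None, None, 76, 64]


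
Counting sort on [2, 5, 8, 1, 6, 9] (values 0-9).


Input: [2, 5, 8, 1, 6, 9]
Counts: [0, 1, 1, 0, 0, 1, 1, 0, 1, 1]

Sorted: [1, 2, 5, 6, 8, 9]


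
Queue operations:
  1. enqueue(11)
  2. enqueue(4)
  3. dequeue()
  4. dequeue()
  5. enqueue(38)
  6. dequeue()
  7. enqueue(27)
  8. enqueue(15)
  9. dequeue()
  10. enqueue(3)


enqueue(11) -> [11]
enqueue(4) -> [11, 4]
dequeue()->11, [4]
dequeue()->4, []
enqueue(38) -> [38]
dequeue()->38, []
enqueue(27) -> [27]
enqueue(15) -> [27, 15]
dequeue()->27, [15]
enqueue(3) -> [15, 3]

Final queue: [15, 3]


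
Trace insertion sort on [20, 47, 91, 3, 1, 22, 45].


Initial: [20, 47, 91, 3, 1, 22, 45]
Insert 47: [20, 47, 91, 3, 1, 22, 45]
Insert 91: [20, 47, 91, 3, 1, 22, 45]
Insert 3: [3, 20, 47, 91, 1, 22, 45]
Insert 1: [1, 3, 20, 47, 91, 22, 45]
Insert 22: [1, 3, 20, 22, 47, 91, 45]
Insert 45: [1, 3, 20, 22, 45, 47, 91]

Sorted: [1, 3, 20, 22, 45, 47, 91]


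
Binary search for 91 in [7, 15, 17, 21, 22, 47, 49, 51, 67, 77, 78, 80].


Step 1: lo=0, hi=11, mid=5, val=47
Step 2: lo=6, hi=11, mid=8, val=67
Step 3: lo=9, hi=11, mid=10, val=78
Step 4: lo=11, hi=11, mid=11, val=80

Not found


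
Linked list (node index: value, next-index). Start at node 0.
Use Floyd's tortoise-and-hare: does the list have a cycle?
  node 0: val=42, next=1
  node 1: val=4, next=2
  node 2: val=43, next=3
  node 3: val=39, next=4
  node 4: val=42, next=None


Floyd's tortoise (slow, +1) and hare (fast, +2):
  init: slow=0, fast=0
  step 1: slow=1, fast=2
  step 2: slow=2, fast=4
  step 3: fast -> None, no cycle

Cycle: no


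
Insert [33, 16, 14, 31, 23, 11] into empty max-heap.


Insert 33: [33]
Insert 16: [33, 16]
Insert 14: [33, 16, 14]
Insert 31: [33, 31, 14, 16]
Insert 23: [33, 31, 14, 16, 23]
Insert 11: [33, 31, 14, 16, 23, 11]

Final heap: [33, 31, 14, 16, 23, 11]


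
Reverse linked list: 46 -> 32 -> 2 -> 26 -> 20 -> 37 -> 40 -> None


Step 1: curr=46, set curr.next=prev(None) | reversed so far: 46
Step 2: curr=32, set curr.next=prev(46) | reversed so far: 32 -> 46
Step 3: curr=2, set curr.next=prev(32) | reversed so far: 2 -> 32 -> 46
Step 4: curr=26, set curr.next=prev(2) | reversed so far: 26 -> 2 -> 32 -> 46
Step 5: curr=20, set curr.next=prev(26) | reversed so far: 20 -> 26 -> 2 -> 32 -> 46
Step 6: curr=37, set curr.next=prev(20) | reversed so far: 37 -> 20 -> 26 -> 2 -> 32 -> 46
Step 7: curr=40, set curr.next=prev(37) | reversed so far: 40 -> 37 -> 20 -> 26 -> 2 -> 32 -> 46

40 -> 37 -> 20 -> 26 -> 2 -> 32 -> 46 -> None


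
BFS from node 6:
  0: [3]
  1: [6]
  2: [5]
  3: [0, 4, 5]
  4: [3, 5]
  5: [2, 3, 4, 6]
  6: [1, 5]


Visit 6, enqueue [1, 5]
Visit 1, enqueue []
Visit 5, enqueue [2, 3, 4]
Visit 2, enqueue []
Visit 3, enqueue [0]
Visit 4, enqueue []
Visit 0, enqueue []

BFS order: [6, 1, 5, 2, 3, 4, 0]


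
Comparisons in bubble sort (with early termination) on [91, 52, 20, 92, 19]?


Algorithm: bubble sort (with early termination)
Input: [91, 52, 20, 92, 19]
Sorted: [19, 20, 52, 91, 92]

10


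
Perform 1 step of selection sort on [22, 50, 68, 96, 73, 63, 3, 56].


Initial: [22, 50, 68, 96, 73, 63, 3, 56]
Step 1: min=3 at 6
  Swap: [3, 50, 68, 96, 73, 63, 22, 56]

After 1 step: [3, 50, 68, 96, 73, 63, 22, 56]


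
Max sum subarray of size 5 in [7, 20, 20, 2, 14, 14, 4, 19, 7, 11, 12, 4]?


[0:5]: 63
[1:6]: 70
[2:7]: 54
[3:8]: 53
[4:9]: 58
[5:10]: 55
[6:11]: 53
[7:12]: 53

Max: 70 at [1:6]


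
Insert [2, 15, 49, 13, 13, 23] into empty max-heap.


Insert 2: [2]
Insert 15: [15, 2]
Insert 49: [49, 2, 15]
Insert 13: [49, 13, 15, 2]
Insert 13: [49, 13, 15, 2, 13]
Insert 23: [49, 13, 23, 2, 13, 15]

Final heap: [49, 13, 23, 2, 13, 15]


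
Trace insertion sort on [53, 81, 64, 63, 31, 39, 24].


Initial: [53, 81, 64, 63, 31, 39, 24]
Insert 81: [53, 81, 64, 63, 31, 39, 24]
Insert 64: [53, 64, 81, 63, 31, 39, 24]
Insert 63: [53, 63, 64, 81, 31, 39, 24]
Insert 31: [31, 53, 63, 64, 81, 39, 24]
Insert 39: [31, 39, 53, 63, 64, 81, 24]
Insert 24: [24, 31, 39, 53, 63, 64, 81]

Sorted: [24, 31, 39, 53, 63, 64, 81]


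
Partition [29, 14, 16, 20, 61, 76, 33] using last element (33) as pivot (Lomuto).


Pivot: 33
  29 <= 33: advance i (no swap)
  14 <= 33: advance i (no swap)
  16 <= 33: advance i (no swap)
  20 <= 33: advance i (no swap)
Place pivot at 4: [29, 14, 16, 20, 33, 76, 61]

Partitioned: [29, 14, 16, 20, 33, 76, 61]


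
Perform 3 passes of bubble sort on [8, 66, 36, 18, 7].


Initial: [8, 66, 36, 18, 7]
Pass 1: [8, 36, 18, 7, 66] (3 swaps)
Pass 2: [8, 18, 7, 36, 66] (2 swaps)
Pass 3: [8, 7, 18, 36, 66] (1 swaps)

After 3 passes: [8, 7, 18, 36, 66]


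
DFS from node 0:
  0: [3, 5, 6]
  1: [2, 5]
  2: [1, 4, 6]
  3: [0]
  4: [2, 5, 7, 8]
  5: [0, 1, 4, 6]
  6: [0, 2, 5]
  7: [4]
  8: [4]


Visit 0, push [6, 5, 3]
Visit 3, push []
Visit 5, push [6, 4, 1]
Visit 1, push [2]
Visit 2, push [6, 4]
Visit 4, push [8, 7]
Visit 7, push []
Visit 8, push []
Visit 6, push []

DFS order: [0, 3, 5, 1, 2, 4, 7, 8, 6]


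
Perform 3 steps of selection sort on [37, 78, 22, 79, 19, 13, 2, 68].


Initial: [37, 78, 22, 79, 19, 13, 2, 68]
Step 1: min=2 at 6
  Swap: [2, 78, 22, 79, 19, 13, 37, 68]
Step 2: min=13 at 5
  Swap: [2, 13, 22, 79, 19, 78, 37, 68]
Step 3: min=19 at 4
  Swap: [2, 13, 19, 79, 22, 78, 37, 68]

After 3 steps: [2, 13, 19, 79, 22, 78, 37, 68]


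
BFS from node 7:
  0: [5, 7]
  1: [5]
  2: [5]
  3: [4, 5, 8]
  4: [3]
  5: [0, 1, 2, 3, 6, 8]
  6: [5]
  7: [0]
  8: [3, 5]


Visit 7, enqueue [0]
Visit 0, enqueue [5]
Visit 5, enqueue [1, 2, 3, 6, 8]
Visit 1, enqueue []
Visit 2, enqueue []
Visit 3, enqueue [4]
Visit 6, enqueue []
Visit 8, enqueue []
Visit 4, enqueue []

BFS order: [7, 0, 5, 1, 2, 3, 6, 8, 4]


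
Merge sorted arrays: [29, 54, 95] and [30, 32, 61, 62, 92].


Take 29 from A
Take 30 from B
Take 32 from B
Take 54 from A
Take 61 from B
Take 62 from B
Take 92 from B

Merged: [29, 30, 32, 54, 61, 62, 92, 95]


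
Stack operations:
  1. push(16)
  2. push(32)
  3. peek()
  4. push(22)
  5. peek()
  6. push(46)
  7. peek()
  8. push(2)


push(16) -> [16]
push(32) -> [16, 32]
peek()->32
push(22) -> [16, 32, 22]
peek()->22
push(46) -> [16, 32, 22, 46]
peek()->46
push(2) -> [16, 32, 22, 46, 2]

Final stack: [16, 32, 22, 46, 2]


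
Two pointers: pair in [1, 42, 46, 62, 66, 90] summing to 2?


lo=0(1)+hi=5(90)=91
lo=0(1)+hi=4(66)=67
lo=0(1)+hi=3(62)=63
lo=0(1)+hi=2(46)=47
lo=0(1)+hi=1(42)=43

No pair found


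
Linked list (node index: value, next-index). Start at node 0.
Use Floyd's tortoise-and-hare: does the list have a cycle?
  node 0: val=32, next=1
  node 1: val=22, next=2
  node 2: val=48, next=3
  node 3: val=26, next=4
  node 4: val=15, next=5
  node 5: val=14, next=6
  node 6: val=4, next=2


Floyd's tortoise (slow, +1) and hare (fast, +2):
  init: slow=0, fast=0
  step 1: slow=1, fast=2
  step 2: slow=2, fast=4
  step 3: slow=3, fast=6
  step 4: slow=4, fast=3
  step 5: slow=5, fast=5
  slow == fast at node 5: cycle detected

Cycle: yes


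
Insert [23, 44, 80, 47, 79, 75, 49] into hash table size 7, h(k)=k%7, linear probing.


Insert 23: h=2 -> slot 2
Insert 44: h=2, 1 probes -> slot 3
Insert 80: h=3, 1 probes -> slot 4
Insert 47: h=5 -> slot 5
Insert 79: h=2, 4 probes -> slot 6
Insert 75: h=5, 2 probes -> slot 0
Insert 49: h=0, 1 probes -> slot 1

Table: [75, 49, 23, 44, 80, 47, 79]


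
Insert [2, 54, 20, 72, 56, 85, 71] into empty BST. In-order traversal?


Insert 2: root
Insert 54: R from 2
Insert 20: R from 2 -> L from 54
Insert 72: R from 2 -> R from 54
Insert 56: R from 2 -> R from 54 -> L from 72
Insert 85: R from 2 -> R from 54 -> R from 72
Insert 71: R from 2 -> R from 54 -> L from 72 -> R from 56

In-order: [2, 20, 54, 56, 71, 72, 85]


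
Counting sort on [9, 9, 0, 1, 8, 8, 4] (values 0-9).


Input: [9, 9, 0, 1, 8, 8, 4]
Counts: [1, 1, 0, 0, 1, 0, 0, 0, 2, 2]

Sorted: [0, 1, 4, 8, 8, 9, 9]


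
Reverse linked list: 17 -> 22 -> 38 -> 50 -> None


Step 1: curr=17, set curr.next=prev(None) | reversed so far: 17
Step 2: curr=22, set curr.next=prev(17) | reversed so far: 22 -> 17
Step 3: curr=38, set curr.next=prev(22) | reversed so far: 38 -> 22 -> 17
Step 4: curr=50, set curr.next=prev(38) | reversed so far: 50 -> 38 -> 22 -> 17

50 -> 38 -> 22 -> 17 -> None


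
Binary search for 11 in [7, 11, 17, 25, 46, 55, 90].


Step 1: lo=0, hi=6, mid=3, val=25
Step 2: lo=0, hi=2, mid=1, val=11

Found at index 1


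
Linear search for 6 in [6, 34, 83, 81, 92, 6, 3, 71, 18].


i=0: 6==6 found!

Found at 0, 1 comps


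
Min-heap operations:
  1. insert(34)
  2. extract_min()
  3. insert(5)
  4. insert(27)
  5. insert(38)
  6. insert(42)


insert(34) -> [34]
extract_min()->34, []
insert(5) -> [5]
insert(27) -> [5, 27]
insert(38) -> [5, 27, 38]
insert(42) -> [5, 27, 38, 42]

Final heap: [5, 27, 38, 42]


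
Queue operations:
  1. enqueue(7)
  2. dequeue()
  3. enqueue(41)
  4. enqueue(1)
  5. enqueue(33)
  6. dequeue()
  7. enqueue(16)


enqueue(7) -> [7]
dequeue()->7, []
enqueue(41) -> [41]
enqueue(1) -> [41, 1]
enqueue(33) -> [41, 1, 33]
dequeue()->41, [1, 33]
enqueue(16) -> [1, 33, 16]

Final queue: [1, 33, 16]


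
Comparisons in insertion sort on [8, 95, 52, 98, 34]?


Algorithm: insertion sort
Input: [8, 95, 52, 98, 34]
Sorted: [8, 34, 52, 95, 98]

8


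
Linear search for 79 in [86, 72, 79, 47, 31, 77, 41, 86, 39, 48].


i=0: 86!=79
i=1: 72!=79
i=2: 79==79 found!

Found at 2, 3 comps


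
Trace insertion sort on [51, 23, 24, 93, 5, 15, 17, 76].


Initial: [51, 23, 24, 93, 5, 15, 17, 76]
Insert 23: [23, 51, 24, 93, 5, 15, 17, 76]
Insert 24: [23, 24, 51, 93, 5, 15, 17, 76]
Insert 93: [23, 24, 51, 93, 5, 15, 17, 76]
Insert 5: [5, 23, 24, 51, 93, 15, 17, 76]
Insert 15: [5, 15, 23, 24, 51, 93, 17, 76]
Insert 17: [5, 15, 17, 23, 24, 51, 93, 76]
Insert 76: [5, 15, 17, 23, 24, 51, 76, 93]

Sorted: [5, 15, 17, 23, 24, 51, 76, 93]


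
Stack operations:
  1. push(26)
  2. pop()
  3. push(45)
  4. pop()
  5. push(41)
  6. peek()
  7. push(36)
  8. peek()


push(26) -> [26]
pop()->26, []
push(45) -> [45]
pop()->45, []
push(41) -> [41]
peek()->41
push(36) -> [41, 36]
peek()->36

Final stack: [41, 36]


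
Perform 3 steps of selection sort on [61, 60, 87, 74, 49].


Initial: [61, 60, 87, 74, 49]
Step 1: min=49 at 4
  Swap: [49, 60, 87, 74, 61]
Step 2: min=60 at 1
  Swap: [49, 60, 87, 74, 61]
Step 3: min=61 at 4
  Swap: [49, 60, 61, 74, 87]

After 3 steps: [49, 60, 61, 74, 87]


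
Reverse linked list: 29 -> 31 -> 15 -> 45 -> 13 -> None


Step 1: curr=29, set curr.next=prev(None) | reversed so far: 29
Step 2: curr=31, set curr.next=prev(29) | reversed so far: 31 -> 29
Step 3: curr=15, set curr.next=prev(31) | reversed so far: 15 -> 31 -> 29
Step 4: curr=45, set curr.next=prev(15) | reversed so far: 45 -> 15 -> 31 -> 29
Step 5: curr=13, set curr.next=prev(45) | reversed so far: 13 -> 45 -> 15 -> 31 -> 29

13 -> 45 -> 15 -> 31 -> 29 -> None


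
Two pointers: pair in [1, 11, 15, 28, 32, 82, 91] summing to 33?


lo=0(1)+hi=6(91)=92
lo=0(1)+hi=5(82)=83
lo=0(1)+hi=4(32)=33

Yes: 1+32=33


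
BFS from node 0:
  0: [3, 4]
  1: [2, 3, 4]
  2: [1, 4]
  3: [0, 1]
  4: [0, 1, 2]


Visit 0, enqueue [3, 4]
Visit 3, enqueue [1]
Visit 4, enqueue [2]
Visit 1, enqueue []
Visit 2, enqueue []

BFS order: [0, 3, 4, 1, 2]


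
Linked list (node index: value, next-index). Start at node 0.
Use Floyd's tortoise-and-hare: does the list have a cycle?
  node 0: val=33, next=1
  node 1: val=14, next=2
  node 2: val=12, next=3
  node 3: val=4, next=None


Floyd's tortoise (slow, +1) and hare (fast, +2):
  init: slow=0, fast=0
  step 1: slow=1, fast=2
  step 2: fast 2->3->None, no cycle

Cycle: no


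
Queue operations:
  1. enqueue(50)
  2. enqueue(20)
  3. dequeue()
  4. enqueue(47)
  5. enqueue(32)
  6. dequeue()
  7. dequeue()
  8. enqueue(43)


enqueue(50) -> [50]
enqueue(20) -> [50, 20]
dequeue()->50, [20]
enqueue(47) -> [20, 47]
enqueue(32) -> [20, 47, 32]
dequeue()->20, [47, 32]
dequeue()->47, [32]
enqueue(43) -> [32, 43]

Final queue: [32, 43]


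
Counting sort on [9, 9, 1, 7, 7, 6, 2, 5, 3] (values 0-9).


Input: [9, 9, 1, 7, 7, 6, 2, 5, 3]
Counts: [0, 1, 1, 1, 0, 1, 1, 2, 0, 2]

Sorted: [1, 2, 3, 5, 6, 7, 7, 9, 9]


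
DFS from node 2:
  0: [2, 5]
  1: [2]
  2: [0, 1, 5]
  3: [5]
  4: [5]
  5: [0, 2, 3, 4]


Visit 2, push [5, 1, 0]
Visit 0, push [5]
Visit 5, push [4, 3]
Visit 3, push []
Visit 4, push []
Visit 1, push []

DFS order: [2, 0, 5, 3, 4, 1]


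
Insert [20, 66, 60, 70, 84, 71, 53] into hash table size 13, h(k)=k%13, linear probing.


Insert 20: h=7 -> slot 7
Insert 66: h=1 -> slot 1
Insert 60: h=8 -> slot 8
Insert 70: h=5 -> slot 5
Insert 84: h=6 -> slot 6
Insert 71: h=6, 3 probes -> slot 9
Insert 53: h=1, 1 probes -> slot 2

Table: [None, 66, 53, None, None, 70, 84, 20, 60, 71, None, None, None]


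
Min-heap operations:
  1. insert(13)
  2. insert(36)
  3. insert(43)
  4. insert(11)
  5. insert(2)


insert(13) -> [13]
insert(36) -> [13, 36]
insert(43) -> [13, 36, 43]
insert(11) -> [11, 13, 43, 36]
insert(2) -> [2, 11, 43, 36, 13]

Final heap: [2, 11, 43, 36, 13]


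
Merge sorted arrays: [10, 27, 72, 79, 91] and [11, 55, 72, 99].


Take 10 from A
Take 11 from B
Take 27 from A
Take 55 from B
Take 72 from A
Take 72 from B
Take 79 from A
Take 91 from A

Merged: [10, 11, 27, 55, 72, 72, 79, 91, 99]


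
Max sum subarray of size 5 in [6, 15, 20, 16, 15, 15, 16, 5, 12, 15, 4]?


[0:5]: 72
[1:6]: 81
[2:7]: 82
[3:8]: 67
[4:9]: 63
[5:10]: 63
[6:11]: 52

Max: 82 at [2:7]


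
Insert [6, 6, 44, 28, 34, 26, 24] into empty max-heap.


Insert 6: [6]
Insert 6: [6, 6]
Insert 44: [44, 6, 6]
Insert 28: [44, 28, 6, 6]
Insert 34: [44, 34, 6, 6, 28]
Insert 26: [44, 34, 26, 6, 28, 6]
Insert 24: [44, 34, 26, 6, 28, 6, 24]

Final heap: [44, 34, 26, 6, 28, 6, 24]


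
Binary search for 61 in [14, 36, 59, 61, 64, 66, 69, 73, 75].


Step 1: lo=0, hi=8, mid=4, val=64
Step 2: lo=0, hi=3, mid=1, val=36
Step 3: lo=2, hi=3, mid=2, val=59
Step 4: lo=3, hi=3, mid=3, val=61

Found at index 3


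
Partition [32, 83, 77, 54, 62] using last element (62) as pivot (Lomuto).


Pivot: 62
  32 <= 62: advance i (no swap)
  54 <= 62: swap -> [32, 54, 77, 83, 62]
Place pivot at 2: [32, 54, 62, 83, 77]

Partitioned: [32, 54, 62, 83, 77]


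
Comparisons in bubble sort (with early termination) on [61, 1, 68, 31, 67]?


Algorithm: bubble sort (with early termination)
Input: [61, 1, 68, 31, 67]
Sorted: [1, 31, 61, 67, 68]

9


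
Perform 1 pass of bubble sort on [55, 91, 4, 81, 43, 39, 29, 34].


Initial: [55, 91, 4, 81, 43, 39, 29, 34]
Pass 1: [55, 4, 81, 43, 39, 29, 34, 91] (6 swaps)

After 1 pass: [55, 4, 81, 43, 39, 29, 34, 91]


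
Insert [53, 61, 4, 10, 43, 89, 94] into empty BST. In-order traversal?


Insert 53: root
Insert 61: R from 53
Insert 4: L from 53
Insert 10: L from 53 -> R from 4
Insert 43: L from 53 -> R from 4 -> R from 10
Insert 89: R from 53 -> R from 61
Insert 94: R from 53 -> R from 61 -> R from 89

In-order: [4, 10, 43, 53, 61, 89, 94]


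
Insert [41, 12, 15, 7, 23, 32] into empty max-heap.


Insert 41: [41]
Insert 12: [41, 12]
Insert 15: [41, 12, 15]
Insert 7: [41, 12, 15, 7]
Insert 23: [41, 23, 15, 7, 12]
Insert 32: [41, 23, 32, 7, 12, 15]

Final heap: [41, 23, 32, 7, 12, 15]


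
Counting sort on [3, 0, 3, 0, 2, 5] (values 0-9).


Input: [3, 0, 3, 0, 2, 5]
Counts: [2, 0, 1, 2, 0, 1, 0, 0, 0, 0]

Sorted: [0, 0, 2, 3, 3, 5]


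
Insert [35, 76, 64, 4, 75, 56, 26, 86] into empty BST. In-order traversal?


Insert 35: root
Insert 76: R from 35
Insert 64: R from 35 -> L from 76
Insert 4: L from 35
Insert 75: R from 35 -> L from 76 -> R from 64
Insert 56: R from 35 -> L from 76 -> L from 64
Insert 26: L from 35 -> R from 4
Insert 86: R from 35 -> R from 76

In-order: [4, 26, 35, 56, 64, 75, 76, 86]


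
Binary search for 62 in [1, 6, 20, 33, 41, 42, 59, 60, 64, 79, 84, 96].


Step 1: lo=0, hi=11, mid=5, val=42
Step 2: lo=6, hi=11, mid=8, val=64
Step 3: lo=6, hi=7, mid=6, val=59
Step 4: lo=7, hi=7, mid=7, val=60

Not found


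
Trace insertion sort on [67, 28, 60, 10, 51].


Initial: [67, 28, 60, 10, 51]
Insert 28: [28, 67, 60, 10, 51]
Insert 60: [28, 60, 67, 10, 51]
Insert 10: [10, 28, 60, 67, 51]
Insert 51: [10, 28, 51, 60, 67]

Sorted: [10, 28, 51, 60, 67]


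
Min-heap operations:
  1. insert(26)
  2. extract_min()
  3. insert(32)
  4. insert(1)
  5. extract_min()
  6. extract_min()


insert(26) -> [26]
extract_min()->26, []
insert(32) -> [32]
insert(1) -> [1, 32]
extract_min()->1, [32]
extract_min()->32, []

Final heap: []


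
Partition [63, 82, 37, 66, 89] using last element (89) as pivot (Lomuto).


Pivot: 89
  63 <= 89: advance i (no swap)
  82 <= 89: advance i (no swap)
  37 <= 89: advance i (no swap)
  66 <= 89: advance i (no swap)
Place pivot at 4: [63, 82, 37, 66, 89]

Partitioned: [63, 82, 37, 66, 89]


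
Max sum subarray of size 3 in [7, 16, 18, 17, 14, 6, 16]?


[0:3]: 41
[1:4]: 51
[2:5]: 49
[3:6]: 37
[4:7]: 36

Max: 51 at [1:4]


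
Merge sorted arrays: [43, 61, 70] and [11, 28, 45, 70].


Take 11 from B
Take 28 from B
Take 43 from A
Take 45 from B
Take 61 from A
Take 70 from A

Merged: [11, 28, 43, 45, 61, 70, 70]


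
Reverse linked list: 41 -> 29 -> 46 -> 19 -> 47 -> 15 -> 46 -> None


Step 1: curr=41, set curr.next=prev(None) | reversed so far: 41
Step 2: curr=29, set curr.next=prev(41) | reversed so far: 29 -> 41
Step 3: curr=46, set curr.next=prev(29) | reversed so far: 46 -> 29 -> 41
Step 4: curr=19, set curr.next=prev(46) | reversed so far: 19 -> 46 -> 29 -> 41
Step 5: curr=47, set curr.next=prev(19) | reversed so far: 47 -> 19 -> 46 -> 29 -> 41
Step 6: curr=15, set curr.next=prev(47) | reversed so far: 15 -> 47 -> 19 -> 46 -> 29 -> 41
Step 7: curr=46, set curr.next=prev(15) | reversed so far: 46 -> 15 -> 47 -> 19 -> 46 -> 29 -> 41

46 -> 15 -> 47 -> 19 -> 46 -> 29 -> 41 -> None


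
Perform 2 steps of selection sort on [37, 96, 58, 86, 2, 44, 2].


Initial: [37, 96, 58, 86, 2, 44, 2]
Step 1: min=2 at 4
  Swap: [2, 96, 58, 86, 37, 44, 2]
Step 2: min=2 at 6
  Swap: [2, 2, 58, 86, 37, 44, 96]

After 2 steps: [2, 2, 58, 86, 37, 44, 96]


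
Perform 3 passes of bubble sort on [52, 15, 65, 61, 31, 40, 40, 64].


Initial: [52, 15, 65, 61, 31, 40, 40, 64]
Pass 1: [15, 52, 61, 31, 40, 40, 64, 65] (6 swaps)
Pass 2: [15, 52, 31, 40, 40, 61, 64, 65] (3 swaps)
Pass 3: [15, 31, 40, 40, 52, 61, 64, 65] (3 swaps)

After 3 passes: [15, 31, 40, 40, 52, 61, 64, 65]


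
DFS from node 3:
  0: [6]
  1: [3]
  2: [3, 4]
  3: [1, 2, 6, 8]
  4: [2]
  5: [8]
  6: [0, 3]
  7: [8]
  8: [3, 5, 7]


Visit 3, push [8, 6, 2, 1]
Visit 1, push []
Visit 2, push [4]
Visit 4, push []
Visit 6, push [0]
Visit 0, push []
Visit 8, push [7, 5]
Visit 5, push []
Visit 7, push []

DFS order: [3, 1, 2, 4, 6, 0, 8, 5, 7]


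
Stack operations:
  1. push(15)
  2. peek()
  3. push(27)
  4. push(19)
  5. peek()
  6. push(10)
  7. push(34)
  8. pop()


push(15) -> [15]
peek()->15
push(27) -> [15, 27]
push(19) -> [15, 27, 19]
peek()->19
push(10) -> [15, 27, 19, 10]
push(34) -> [15, 27, 19, 10, 34]
pop()->34, [15, 27, 19, 10]

Final stack: [15, 27, 19, 10]


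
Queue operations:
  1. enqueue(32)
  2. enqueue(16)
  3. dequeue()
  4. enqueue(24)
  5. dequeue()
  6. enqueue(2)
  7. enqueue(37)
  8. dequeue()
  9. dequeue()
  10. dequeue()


enqueue(32) -> [32]
enqueue(16) -> [32, 16]
dequeue()->32, [16]
enqueue(24) -> [16, 24]
dequeue()->16, [24]
enqueue(2) -> [24, 2]
enqueue(37) -> [24, 2, 37]
dequeue()->24, [2, 37]
dequeue()->2, [37]
dequeue()->37, []

Final queue: []


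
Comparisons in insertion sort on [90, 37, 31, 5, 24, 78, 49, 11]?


Algorithm: insertion sort
Input: [90, 37, 31, 5, 24, 78, 49, 11]
Sorted: [5, 11, 24, 31, 37, 49, 78, 90]

22


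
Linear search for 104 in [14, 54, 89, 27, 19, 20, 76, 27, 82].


i=0: 14!=104
i=1: 54!=104
i=2: 89!=104
i=3: 27!=104
i=4: 19!=104
i=5: 20!=104
i=6: 76!=104
i=7: 27!=104
i=8: 82!=104

Not found, 9 comps


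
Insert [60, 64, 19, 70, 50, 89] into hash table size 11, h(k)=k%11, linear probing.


Insert 60: h=5 -> slot 5
Insert 64: h=9 -> slot 9
Insert 19: h=8 -> slot 8
Insert 70: h=4 -> slot 4
Insert 50: h=6 -> slot 6
Insert 89: h=1 -> slot 1

Table: [None, 89, None, None, 70, 60, 50, None, 19, 64, None]


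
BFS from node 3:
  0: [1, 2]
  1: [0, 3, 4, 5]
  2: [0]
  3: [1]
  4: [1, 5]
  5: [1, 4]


Visit 3, enqueue [1]
Visit 1, enqueue [0, 4, 5]
Visit 0, enqueue [2]
Visit 4, enqueue []
Visit 5, enqueue []
Visit 2, enqueue []

BFS order: [3, 1, 0, 4, 5, 2]


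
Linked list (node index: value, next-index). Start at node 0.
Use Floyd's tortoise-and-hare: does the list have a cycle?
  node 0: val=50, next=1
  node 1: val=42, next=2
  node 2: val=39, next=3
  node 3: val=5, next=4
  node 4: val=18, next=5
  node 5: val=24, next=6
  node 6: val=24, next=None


Floyd's tortoise (slow, +1) and hare (fast, +2):
  init: slow=0, fast=0
  step 1: slow=1, fast=2
  step 2: slow=2, fast=4
  step 3: slow=3, fast=6
  step 4: fast -> None, no cycle

Cycle: no


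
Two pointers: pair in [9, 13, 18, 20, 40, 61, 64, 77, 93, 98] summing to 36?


lo=0(9)+hi=9(98)=107
lo=0(9)+hi=8(93)=102
lo=0(9)+hi=7(77)=86
lo=0(9)+hi=6(64)=73
lo=0(9)+hi=5(61)=70
lo=0(9)+hi=4(40)=49
lo=0(9)+hi=3(20)=29
lo=1(13)+hi=3(20)=33
lo=2(18)+hi=3(20)=38

No pair found


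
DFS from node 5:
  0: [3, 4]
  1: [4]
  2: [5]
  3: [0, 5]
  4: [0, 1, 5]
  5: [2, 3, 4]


Visit 5, push [4, 3, 2]
Visit 2, push []
Visit 3, push [0]
Visit 0, push [4]
Visit 4, push [1]
Visit 1, push []

DFS order: [5, 2, 3, 0, 4, 1]


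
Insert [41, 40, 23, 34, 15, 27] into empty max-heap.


Insert 41: [41]
Insert 40: [41, 40]
Insert 23: [41, 40, 23]
Insert 34: [41, 40, 23, 34]
Insert 15: [41, 40, 23, 34, 15]
Insert 27: [41, 40, 27, 34, 15, 23]

Final heap: [41, 40, 27, 34, 15, 23]


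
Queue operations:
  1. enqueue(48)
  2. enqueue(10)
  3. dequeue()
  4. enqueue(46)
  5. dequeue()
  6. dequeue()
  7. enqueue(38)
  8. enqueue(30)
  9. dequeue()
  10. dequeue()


enqueue(48) -> [48]
enqueue(10) -> [48, 10]
dequeue()->48, [10]
enqueue(46) -> [10, 46]
dequeue()->10, [46]
dequeue()->46, []
enqueue(38) -> [38]
enqueue(30) -> [38, 30]
dequeue()->38, [30]
dequeue()->30, []

Final queue: []


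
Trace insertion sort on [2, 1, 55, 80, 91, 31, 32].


Initial: [2, 1, 55, 80, 91, 31, 32]
Insert 1: [1, 2, 55, 80, 91, 31, 32]
Insert 55: [1, 2, 55, 80, 91, 31, 32]
Insert 80: [1, 2, 55, 80, 91, 31, 32]
Insert 91: [1, 2, 55, 80, 91, 31, 32]
Insert 31: [1, 2, 31, 55, 80, 91, 32]
Insert 32: [1, 2, 31, 32, 55, 80, 91]

Sorted: [1, 2, 31, 32, 55, 80, 91]


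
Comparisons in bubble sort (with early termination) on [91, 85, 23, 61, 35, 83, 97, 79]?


Algorithm: bubble sort (with early termination)
Input: [91, 85, 23, 61, 35, 83, 97, 79]
Sorted: [23, 35, 61, 79, 83, 85, 91, 97]

25


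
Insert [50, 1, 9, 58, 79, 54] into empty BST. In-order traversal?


Insert 50: root
Insert 1: L from 50
Insert 9: L from 50 -> R from 1
Insert 58: R from 50
Insert 79: R from 50 -> R from 58
Insert 54: R from 50 -> L from 58

In-order: [1, 9, 50, 54, 58, 79]


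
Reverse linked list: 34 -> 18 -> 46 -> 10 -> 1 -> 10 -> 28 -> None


Step 1: curr=34, set curr.next=prev(None) | reversed so far: 34
Step 2: curr=18, set curr.next=prev(34) | reversed so far: 18 -> 34
Step 3: curr=46, set curr.next=prev(18) | reversed so far: 46 -> 18 -> 34
Step 4: curr=10, set curr.next=prev(46) | reversed so far: 10 -> 46 -> 18 -> 34
Step 5: curr=1, set curr.next=prev(10) | reversed so far: 1 -> 10 -> 46 -> 18 -> 34
Step 6: curr=10, set curr.next=prev(1) | reversed so far: 10 -> 1 -> 10 -> 46 -> 18 -> 34
Step 7: curr=28, set curr.next=prev(10) | reversed so far: 28 -> 10 -> 1 -> 10 -> 46 -> 18 -> 34

28 -> 10 -> 1 -> 10 -> 46 -> 18 -> 34 -> None


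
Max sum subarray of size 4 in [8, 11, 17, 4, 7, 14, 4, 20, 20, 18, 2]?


[0:4]: 40
[1:5]: 39
[2:6]: 42
[3:7]: 29
[4:8]: 45
[5:9]: 58
[6:10]: 62
[7:11]: 60

Max: 62 at [6:10]


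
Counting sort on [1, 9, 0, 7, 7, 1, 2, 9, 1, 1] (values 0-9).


Input: [1, 9, 0, 7, 7, 1, 2, 9, 1, 1]
Counts: [1, 4, 1, 0, 0, 0, 0, 2, 0, 2]

Sorted: [0, 1, 1, 1, 1, 2, 7, 7, 9, 9]


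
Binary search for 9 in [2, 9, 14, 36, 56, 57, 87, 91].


Step 1: lo=0, hi=7, mid=3, val=36
Step 2: lo=0, hi=2, mid=1, val=9

Found at index 1


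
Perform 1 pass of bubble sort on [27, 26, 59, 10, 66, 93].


Initial: [27, 26, 59, 10, 66, 93]
Pass 1: [26, 27, 10, 59, 66, 93] (2 swaps)

After 1 pass: [26, 27, 10, 59, 66, 93]


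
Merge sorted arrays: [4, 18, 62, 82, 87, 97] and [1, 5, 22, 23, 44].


Take 1 from B
Take 4 from A
Take 5 from B
Take 18 from A
Take 22 from B
Take 23 from B
Take 44 from B

Merged: [1, 4, 5, 18, 22, 23, 44, 62, 82, 87, 97]


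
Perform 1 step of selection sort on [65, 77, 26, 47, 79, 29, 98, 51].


Initial: [65, 77, 26, 47, 79, 29, 98, 51]
Step 1: min=26 at 2
  Swap: [26, 77, 65, 47, 79, 29, 98, 51]

After 1 step: [26, 77, 65, 47, 79, 29, 98, 51]


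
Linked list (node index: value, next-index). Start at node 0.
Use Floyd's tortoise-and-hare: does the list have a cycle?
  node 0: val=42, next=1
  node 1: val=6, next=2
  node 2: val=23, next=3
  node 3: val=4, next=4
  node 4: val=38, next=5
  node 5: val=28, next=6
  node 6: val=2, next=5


Floyd's tortoise (slow, +1) and hare (fast, +2):
  init: slow=0, fast=0
  step 1: slow=1, fast=2
  step 2: slow=2, fast=4
  step 3: slow=3, fast=6
  step 4: slow=4, fast=6
  step 5: slow=5, fast=6
  step 6: slow=6, fast=6
  slow == fast at node 6: cycle detected

Cycle: yes


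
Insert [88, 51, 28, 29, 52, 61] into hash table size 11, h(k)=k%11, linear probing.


Insert 88: h=0 -> slot 0
Insert 51: h=7 -> slot 7
Insert 28: h=6 -> slot 6
Insert 29: h=7, 1 probes -> slot 8
Insert 52: h=8, 1 probes -> slot 9
Insert 61: h=6, 4 probes -> slot 10

Table: [88, None, None, None, None, None, 28, 51, 29, 52, 61]


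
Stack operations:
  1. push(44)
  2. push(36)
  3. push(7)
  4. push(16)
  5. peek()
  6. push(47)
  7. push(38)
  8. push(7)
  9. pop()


push(44) -> [44]
push(36) -> [44, 36]
push(7) -> [44, 36, 7]
push(16) -> [44, 36, 7, 16]
peek()->16
push(47) -> [44, 36, 7, 16, 47]
push(38) -> [44, 36, 7, 16, 47, 38]
push(7) -> [44, 36, 7, 16, 47, 38, 7]
pop()->7, [44, 36, 7, 16, 47, 38]

Final stack: [44, 36, 7, 16, 47, 38]


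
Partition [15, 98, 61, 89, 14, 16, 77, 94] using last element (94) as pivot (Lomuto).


Pivot: 94
  15 <= 94: advance i (no swap)
  61 <= 94: swap -> [15, 61, 98, 89, 14, 16, 77, 94]
  89 <= 94: swap -> [15, 61, 89, 98, 14, 16, 77, 94]
  14 <= 94: swap -> [15, 61, 89, 14, 98, 16, 77, 94]
  16 <= 94: swap -> [15, 61, 89, 14, 16, 98, 77, 94]
  77 <= 94: swap -> [15, 61, 89, 14, 16, 77, 98, 94]
Place pivot at 6: [15, 61, 89, 14, 16, 77, 94, 98]

Partitioned: [15, 61, 89, 14, 16, 77, 94, 98]


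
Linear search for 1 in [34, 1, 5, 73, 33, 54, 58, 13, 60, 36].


i=0: 34!=1
i=1: 1==1 found!

Found at 1, 2 comps


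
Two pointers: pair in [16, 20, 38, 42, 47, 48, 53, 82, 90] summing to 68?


lo=0(16)+hi=8(90)=106
lo=0(16)+hi=7(82)=98
lo=0(16)+hi=6(53)=69
lo=0(16)+hi=5(48)=64
lo=1(20)+hi=5(48)=68

Yes: 20+48=68


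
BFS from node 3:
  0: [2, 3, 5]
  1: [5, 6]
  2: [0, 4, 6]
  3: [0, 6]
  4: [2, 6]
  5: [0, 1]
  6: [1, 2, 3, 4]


Visit 3, enqueue [0, 6]
Visit 0, enqueue [2, 5]
Visit 6, enqueue [1, 4]
Visit 2, enqueue []
Visit 5, enqueue []
Visit 1, enqueue []
Visit 4, enqueue []

BFS order: [3, 0, 6, 2, 5, 1, 4]


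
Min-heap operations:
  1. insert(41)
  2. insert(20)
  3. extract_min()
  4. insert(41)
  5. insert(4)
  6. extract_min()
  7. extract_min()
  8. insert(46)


insert(41) -> [41]
insert(20) -> [20, 41]
extract_min()->20, [41]
insert(41) -> [41, 41]
insert(4) -> [4, 41, 41]
extract_min()->4, [41, 41]
extract_min()->41, [41]
insert(46) -> [41, 46]

Final heap: [41, 46]


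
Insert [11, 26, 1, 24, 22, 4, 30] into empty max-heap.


Insert 11: [11]
Insert 26: [26, 11]
Insert 1: [26, 11, 1]
Insert 24: [26, 24, 1, 11]
Insert 22: [26, 24, 1, 11, 22]
Insert 4: [26, 24, 4, 11, 22, 1]
Insert 30: [30, 24, 26, 11, 22, 1, 4]

Final heap: [30, 24, 26, 11, 22, 1, 4]


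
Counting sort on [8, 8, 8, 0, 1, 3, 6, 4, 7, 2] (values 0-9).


Input: [8, 8, 8, 0, 1, 3, 6, 4, 7, 2]
Counts: [1, 1, 1, 1, 1, 0, 1, 1, 3, 0]

Sorted: [0, 1, 2, 3, 4, 6, 7, 8, 8, 8]


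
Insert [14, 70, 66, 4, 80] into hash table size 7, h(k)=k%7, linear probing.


Insert 14: h=0 -> slot 0
Insert 70: h=0, 1 probes -> slot 1
Insert 66: h=3 -> slot 3
Insert 4: h=4 -> slot 4
Insert 80: h=3, 2 probes -> slot 5

Table: [14, 70, None, 66, 4, 80, None]


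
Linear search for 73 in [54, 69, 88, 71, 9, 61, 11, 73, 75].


i=0: 54!=73
i=1: 69!=73
i=2: 88!=73
i=3: 71!=73
i=4: 9!=73
i=5: 61!=73
i=6: 11!=73
i=7: 73==73 found!

Found at 7, 8 comps


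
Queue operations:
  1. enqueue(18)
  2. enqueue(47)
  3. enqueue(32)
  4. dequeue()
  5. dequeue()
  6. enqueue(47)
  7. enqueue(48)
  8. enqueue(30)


enqueue(18) -> [18]
enqueue(47) -> [18, 47]
enqueue(32) -> [18, 47, 32]
dequeue()->18, [47, 32]
dequeue()->47, [32]
enqueue(47) -> [32, 47]
enqueue(48) -> [32, 47, 48]
enqueue(30) -> [32, 47, 48, 30]

Final queue: [32, 47, 48, 30]


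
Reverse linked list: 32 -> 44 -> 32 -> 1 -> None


Step 1: curr=32, set curr.next=prev(None) | reversed so far: 32
Step 2: curr=44, set curr.next=prev(32) | reversed so far: 44 -> 32
Step 3: curr=32, set curr.next=prev(44) | reversed so far: 32 -> 44 -> 32
Step 4: curr=1, set curr.next=prev(32) | reversed so far: 1 -> 32 -> 44 -> 32

1 -> 32 -> 44 -> 32 -> None


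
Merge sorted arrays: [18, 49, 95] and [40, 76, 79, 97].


Take 18 from A
Take 40 from B
Take 49 from A
Take 76 from B
Take 79 from B
Take 95 from A

Merged: [18, 40, 49, 76, 79, 95, 97]


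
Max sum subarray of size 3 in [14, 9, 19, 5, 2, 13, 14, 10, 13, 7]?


[0:3]: 42
[1:4]: 33
[2:5]: 26
[3:6]: 20
[4:7]: 29
[5:8]: 37
[6:9]: 37
[7:10]: 30

Max: 42 at [0:3]


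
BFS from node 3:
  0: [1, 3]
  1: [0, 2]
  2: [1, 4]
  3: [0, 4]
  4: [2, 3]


Visit 3, enqueue [0, 4]
Visit 0, enqueue [1]
Visit 4, enqueue [2]
Visit 1, enqueue []
Visit 2, enqueue []

BFS order: [3, 0, 4, 1, 2]


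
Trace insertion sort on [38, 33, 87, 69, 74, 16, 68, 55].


Initial: [38, 33, 87, 69, 74, 16, 68, 55]
Insert 33: [33, 38, 87, 69, 74, 16, 68, 55]
Insert 87: [33, 38, 87, 69, 74, 16, 68, 55]
Insert 69: [33, 38, 69, 87, 74, 16, 68, 55]
Insert 74: [33, 38, 69, 74, 87, 16, 68, 55]
Insert 16: [16, 33, 38, 69, 74, 87, 68, 55]
Insert 68: [16, 33, 38, 68, 69, 74, 87, 55]
Insert 55: [16, 33, 38, 55, 68, 69, 74, 87]

Sorted: [16, 33, 38, 55, 68, 69, 74, 87]


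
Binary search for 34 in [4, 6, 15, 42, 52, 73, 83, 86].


Step 1: lo=0, hi=7, mid=3, val=42
Step 2: lo=0, hi=2, mid=1, val=6
Step 3: lo=2, hi=2, mid=2, val=15

Not found


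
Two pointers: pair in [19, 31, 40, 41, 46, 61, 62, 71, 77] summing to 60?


lo=0(19)+hi=8(77)=96
lo=0(19)+hi=7(71)=90
lo=0(19)+hi=6(62)=81
lo=0(19)+hi=5(61)=80
lo=0(19)+hi=4(46)=65
lo=0(19)+hi=3(41)=60

Yes: 19+41=60


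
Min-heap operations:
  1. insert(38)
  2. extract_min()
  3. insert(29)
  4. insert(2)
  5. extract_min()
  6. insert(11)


insert(38) -> [38]
extract_min()->38, []
insert(29) -> [29]
insert(2) -> [2, 29]
extract_min()->2, [29]
insert(11) -> [11, 29]

Final heap: [11, 29]


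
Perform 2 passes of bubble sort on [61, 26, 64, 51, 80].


Initial: [61, 26, 64, 51, 80]
Pass 1: [26, 61, 51, 64, 80] (2 swaps)
Pass 2: [26, 51, 61, 64, 80] (1 swaps)

After 2 passes: [26, 51, 61, 64, 80]


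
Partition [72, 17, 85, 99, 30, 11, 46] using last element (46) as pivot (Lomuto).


Pivot: 46
  17 <= 46: swap -> [17, 72, 85, 99, 30, 11, 46]
  30 <= 46: swap -> [17, 30, 85, 99, 72, 11, 46]
  11 <= 46: swap -> [17, 30, 11, 99, 72, 85, 46]
Place pivot at 3: [17, 30, 11, 46, 72, 85, 99]

Partitioned: [17, 30, 11, 46, 72, 85, 99]


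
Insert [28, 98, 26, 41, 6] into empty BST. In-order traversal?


Insert 28: root
Insert 98: R from 28
Insert 26: L from 28
Insert 41: R from 28 -> L from 98
Insert 6: L from 28 -> L from 26

In-order: [6, 26, 28, 41, 98]


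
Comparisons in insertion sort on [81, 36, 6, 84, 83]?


Algorithm: insertion sort
Input: [81, 36, 6, 84, 83]
Sorted: [6, 36, 81, 83, 84]

6


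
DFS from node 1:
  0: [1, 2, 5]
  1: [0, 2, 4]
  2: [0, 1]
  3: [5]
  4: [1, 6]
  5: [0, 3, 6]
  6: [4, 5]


Visit 1, push [4, 2, 0]
Visit 0, push [5, 2]
Visit 2, push []
Visit 5, push [6, 3]
Visit 3, push []
Visit 6, push [4]
Visit 4, push []

DFS order: [1, 0, 2, 5, 3, 6, 4]


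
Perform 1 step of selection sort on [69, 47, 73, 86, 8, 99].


Initial: [69, 47, 73, 86, 8, 99]
Step 1: min=8 at 4
  Swap: [8, 47, 73, 86, 69, 99]

After 1 step: [8, 47, 73, 86, 69, 99]


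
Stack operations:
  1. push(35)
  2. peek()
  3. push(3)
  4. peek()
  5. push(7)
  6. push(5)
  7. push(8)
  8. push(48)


push(35) -> [35]
peek()->35
push(3) -> [35, 3]
peek()->3
push(7) -> [35, 3, 7]
push(5) -> [35, 3, 7, 5]
push(8) -> [35, 3, 7, 5, 8]
push(48) -> [35, 3, 7, 5, 8, 48]

Final stack: [35, 3, 7, 5, 8, 48]


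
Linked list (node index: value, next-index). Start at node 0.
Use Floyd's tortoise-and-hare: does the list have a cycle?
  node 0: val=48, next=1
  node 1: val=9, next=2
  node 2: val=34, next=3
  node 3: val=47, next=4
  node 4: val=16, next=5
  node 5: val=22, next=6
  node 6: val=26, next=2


Floyd's tortoise (slow, +1) and hare (fast, +2):
  init: slow=0, fast=0
  step 1: slow=1, fast=2
  step 2: slow=2, fast=4
  step 3: slow=3, fast=6
  step 4: slow=4, fast=3
  step 5: slow=5, fast=5
  slow == fast at node 5: cycle detected

Cycle: yes


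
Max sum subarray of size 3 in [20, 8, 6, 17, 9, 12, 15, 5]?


[0:3]: 34
[1:4]: 31
[2:5]: 32
[3:6]: 38
[4:7]: 36
[5:8]: 32

Max: 38 at [3:6]


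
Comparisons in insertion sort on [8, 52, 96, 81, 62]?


Algorithm: insertion sort
Input: [8, 52, 96, 81, 62]
Sorted: [8, 52, 62, 81, 96]

7


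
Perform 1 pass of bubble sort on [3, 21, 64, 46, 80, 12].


Initial: [3, 21, 64, 46, 80, 12]
Pass 1: [3, 21, 46, 64, 12, 80] (2 swaps)

After 1 pass: [3, 21, 46, 64, 12, 80]


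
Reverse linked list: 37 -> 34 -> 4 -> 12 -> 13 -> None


Step 1: curr=37, set curr.next=prev(None) | reversed so far: 37
Step 2: curr=34, set curr.next=prev(37) | reversed so far: 34 -> 37
Step 3: curr=4, set curr.next=prev(34) | reversed so far: 4 -> 34 -> 37
Step 4: curr=12, set curr.next=prev(4) | reversed so far: 12 -> 4 -> 34 -> 37
Step 5: curr=13, set curr.next=prev(12) | reversed so far: 13 -> 12 -> 4 -> 34 -> 37

13 -> 12 -> 4 -> 34 -> 37 -> None


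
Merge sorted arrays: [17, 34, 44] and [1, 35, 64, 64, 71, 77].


Take 1 from B
Take 17 from A
Take 34 from A
Take 35 from B
Take 44 from A

Merged: [1, 17, 34, 35, 44, 64, 64, 71, 77]


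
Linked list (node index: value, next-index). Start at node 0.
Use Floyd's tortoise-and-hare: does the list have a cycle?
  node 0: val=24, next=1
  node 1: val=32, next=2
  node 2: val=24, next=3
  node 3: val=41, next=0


Floyd's tortoise (slow, +1) and hare (fast, +2):
  init: slow=0, fast=0
  step 1: slow=1, fast=2
  step 2: slow=2, fast=0
  step 3: slow=3, fast=2
  step 4: slow=0, fast=0
  slow == fast at node 0: cycle detected

Cycle: yes


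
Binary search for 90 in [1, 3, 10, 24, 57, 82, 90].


Step 1: lo=0, hi=6, mid=3, val=24
Step 2: lo=4, hi=6, mid=5, val=82
Step 3: lo=6, hi=6, mid=6, val=90

Found at index 6


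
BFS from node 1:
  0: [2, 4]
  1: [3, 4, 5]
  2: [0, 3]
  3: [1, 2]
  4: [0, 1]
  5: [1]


Visit 1, enqueue [3, 4, 5]
Visit 3, enqueue [2]
Visit 4, enqueue [0]
Visit 5, enqueue []
Visit 2, enqueue []
Visit 0, enqueue []

BFS order: [1, 3, 4, 5, 2, 0]


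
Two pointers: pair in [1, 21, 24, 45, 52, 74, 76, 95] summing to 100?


lo=0(1)+hi=7(95)=96
lo=1(21)+hi=7(95)=116
lo=1(21)+hi=6(76)=97
lo=2(24)+hi=6(76)=100

Yes: 24+76=100


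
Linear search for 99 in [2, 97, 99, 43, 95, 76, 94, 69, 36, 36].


i=0: 2!=99
i=1: 97!=99
i=2: 99==99 found!

Found at 2, 3 comps


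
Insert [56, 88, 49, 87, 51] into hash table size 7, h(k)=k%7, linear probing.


Insert 56: h=0 -> slot 0
Insert 88: h=4 -> slot 4
Insert 49: h=0, 1 probes -> slot 1
Insert 87: h=3 -> slot 3
Insert 51: h=2 -> slot 2

Table: [56, 49, 51, 87, 88, None, None]


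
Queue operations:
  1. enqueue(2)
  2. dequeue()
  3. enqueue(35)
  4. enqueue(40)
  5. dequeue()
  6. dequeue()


enqueue(2) -> [2]
dequeue()->2, []
enqueue(35) -> [35]
enqueue(40) -> [35, 40]
dequeue()->35, [40]
dequeue()->40, []

Final queue: []


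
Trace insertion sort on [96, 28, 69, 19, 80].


Initial: [96, 28, 69, 19, 80]
Insert 28: [28, 96, 69, 19, 80]
Insert 69: [28, 69, 96, 19, 80]
Insert 19: [19, 28, 69, 96, 80]
Insert 80: [19, 28, 69, 80, 96]

Sorted: [19, 28, 69, 80, 96]


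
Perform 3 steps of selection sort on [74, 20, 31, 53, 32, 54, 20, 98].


Initial: [74, 20, 31, 53, 32, 54, 20, 98]
Step 1: min=20 at 1
  Swap: [20, 74, 31, 53, 32, 54, 20, 98]
Step 2: min=20 at 6
  Swap: [20, 20, 31, 53, 32, 54, 74, 98]
Step 3: min=31 at 2
  Swap: [20, 20, 31, 53, 32, 54, 74, 98]

After 3 steps: [20, 20, 31, 53, 32, 54, 74, 98]


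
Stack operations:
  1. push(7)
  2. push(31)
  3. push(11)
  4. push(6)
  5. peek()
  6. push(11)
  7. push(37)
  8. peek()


push(7) -> [7]
push(31) -> [7, 31]
push(11) -> [7, 31, 11]
push(6) -> [7, 31, 11, 6]
peek()->6
push(11) -> [7, 31, 11, 6, 11]
push(37) -> [7, 31, 11, 6, 11, 37]
peek()->37

Final stack: [7, 31, 11, 6, 11, 37]


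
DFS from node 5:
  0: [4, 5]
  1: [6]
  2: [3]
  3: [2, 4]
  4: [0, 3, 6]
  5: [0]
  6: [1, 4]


Visit 5, push [0]
Visit 0, push [4]
Visit 4, push [6, 3]
Visit 3, push [2]
Visit 2, push []
Visit 6, push [1]
Visit 1, push []

DFS order: [5, 0, 4, 3, 2, 6, 1]


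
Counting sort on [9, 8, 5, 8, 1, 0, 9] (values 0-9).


Input: [9, 8, 5, 8, 1, 0, 9]
Counts: [1, 1, 0, 0, 0, 1, 0, 0, 2, 2]

Sorted: [0, 1, 5, 8, 8, 9, 9]


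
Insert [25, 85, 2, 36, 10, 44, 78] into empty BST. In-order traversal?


Insert 25: root
Insert 85: R from 25
Insert 2: L from 25
Insert 36: R from 25 -> L from 85
Insert 10: L from 25 -> R from 2
Insert 44: R from 25 -> L from 85 -> R from 36
Insert 78: R from 25 -> L from 85 -> R from 36 -> R from 44

In-order: [2, 10, 25, 36, 44, 78, 85]


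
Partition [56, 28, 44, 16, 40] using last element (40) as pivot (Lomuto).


Pivot: 40
  28 <= 40: swap -> [28, 56, 44, 16, 40]
  16 <= 40: swap -> [28, 16, 44, 56, 40]
Place pivot at 2: [28, 16, 40, 56, 44]

Partitioned: [28, 16, 40, 56, 44]


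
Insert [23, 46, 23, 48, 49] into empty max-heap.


Insert 23: [23]
Insert 46: [46, 23]
Insert 23: [46, 23, 23]
Insert 48: [48, 46, 23, 23]
Insert 49: [49, 48, 23, 23, 46]

Final heap: [49, 48, 23, 23, 46]


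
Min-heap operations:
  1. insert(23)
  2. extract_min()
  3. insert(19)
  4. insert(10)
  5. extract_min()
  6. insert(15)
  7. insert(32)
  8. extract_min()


insert(23) -> [23]
extract_min()->23, []
insert(19) -> [19]
insert(10) -> [10, 19]
extract_min()->10, [19]
insert(15) -> [15, 19]
insert(32) -> [15, 19, 32]
extract_min()->15, [19, 32]

Final heap: [19, 32]
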